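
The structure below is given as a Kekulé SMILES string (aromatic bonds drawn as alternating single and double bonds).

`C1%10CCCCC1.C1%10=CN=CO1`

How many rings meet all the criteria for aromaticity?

1

The SMILES encodes a six-membered saturated carbon ring; a five-membered ring with an oxygen at position 1 and a nitrogen at position 3 (in a C=N bond), with two double bonds.
The 6-membered ring has only sp³ atoms, so it is not fully conjugated — not aromatic (cyclohexane).
The 5-membered ring with one oxygen and one =N– is fully conjugated (every ring atom contributes a p orbital); 2 ring double bonds (4 π electrons) plus a heteroatom lone pair (2) give 6 π electrons. 6 = 4(1)+2, so it is aromatic (oxazole).
1 of the 2 rings is aromatic. Total: 1.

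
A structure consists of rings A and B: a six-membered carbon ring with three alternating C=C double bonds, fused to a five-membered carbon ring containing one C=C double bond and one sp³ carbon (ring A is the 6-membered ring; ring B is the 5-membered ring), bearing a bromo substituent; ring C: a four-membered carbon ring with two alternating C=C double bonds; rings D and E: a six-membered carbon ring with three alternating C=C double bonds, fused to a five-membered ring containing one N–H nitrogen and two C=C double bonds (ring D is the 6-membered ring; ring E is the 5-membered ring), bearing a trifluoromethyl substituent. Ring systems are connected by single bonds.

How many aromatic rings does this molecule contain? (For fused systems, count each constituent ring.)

3

Ring A is fully conjugated (every ring atom contributes a p orbital); 3 ring double bonds give 6 π electrons. That satisfies 4n+2 with n=1, so ring A is aromatic (benzene ring).
Ring B has one sp³ carbon, so it is not fully conjugated — not aromatic (cyclopentene ring).
Ring C has only sp² ring atoms; a planar conformation would have a fully conjugated π system of 4 electrons. But 4 = 4(1), which is 4n not 4n+2, so ring C is not aromatic (cyclobutadiene) — cyclobutadiene is antiaromatic and distorts to a rectangle.
Rings D and E form a fused bicyclic system (with one N–H) with 9 sp² atoms and 10 π electrons from ring double bonds plus a heteroatom lone pair. 10 = 4(2)+2, so the system is aromatic and both rings count as aromatic (indole).
Aromatic: A, D, E. Total: 3.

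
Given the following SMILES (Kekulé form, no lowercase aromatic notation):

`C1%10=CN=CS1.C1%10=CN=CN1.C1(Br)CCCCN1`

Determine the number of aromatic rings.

The SMILES encodes a five-membered ring with a sulfur at position 1 and a nitrogen at position 3 (in a C=N bond), with two double bonds; a five-membered ring with nitrogens at positions 1 and 3 (one bearing H, one in a C=N bond) and two double bonds; a six-membered saturated ring of five carbons and one N–H nitrogen.
The 5-membered ring with one sulfur and one =N– has a continuous p-orbital overlap around the ring; 2 ring double bonds (4 π electrons) plus a heteroatom lone pair (2) give 6 π electrons. That satisfies 4n+2 with n=1, so it is aromatic (thiazole).
The 5-membered ring with two nitrogens (one N–H, one =N–) has a continuous p-orbital overlap around the ring; 2 ring double bonds (4 π electrons) plus a heteroatom lone pair (2) give 6 π electrons. Since 6 = 4n+2 (n=1), it is aromatic (imidazole).
The 6-membered ring with one N–H has only sp³ atoms, so it is not fully conjugated — not aromatic (piperidine).
2 of the 3 rings are aromatic. Total: 2.

2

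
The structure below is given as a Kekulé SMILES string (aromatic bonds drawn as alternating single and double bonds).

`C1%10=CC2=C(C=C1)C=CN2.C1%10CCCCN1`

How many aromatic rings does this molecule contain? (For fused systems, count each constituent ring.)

2

The SMILES encodes a six-membered carbon ring with three alternating C=C double bonds, fused to a five-membered ring containing one N–H nitrogen and two C=C double bonds; a six-membered saturated ring of five carbons and one N–H nitrogen.
The fused 6/5-membered bicyclic (with one N–H) is a single π system with 9 sp² atoms and 10 π electrons from ring double bonds plus a heteroatom lone pair. 10 = 4(2)+2, so the system is aromatic and both rings count as aromatic (indole).
The 6-membered ring with one N–H has only sp³ atoms, so it is not fully conjugated — not aromatic (piperidine).
2 of the 3 rings are aromatic. Total: 2.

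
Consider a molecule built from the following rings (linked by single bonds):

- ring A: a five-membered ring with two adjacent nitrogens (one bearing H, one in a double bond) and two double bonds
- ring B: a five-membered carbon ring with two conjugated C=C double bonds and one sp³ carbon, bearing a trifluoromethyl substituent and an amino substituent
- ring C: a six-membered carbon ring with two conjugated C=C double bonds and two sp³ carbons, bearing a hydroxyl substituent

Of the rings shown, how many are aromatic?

1

Ring A is fully conjugated (every ring atom contributes a p orbital); 2 ring double bonds (4 π electrons) plus a heteroatom lone pair (2) give 6 π electrons. Since 6 = 4n+2 (n=1), ring A is aromatic (pyrazole).
Ring B has one sp³ carbon, so it is not fully conjugated — not aromatic (cyclopentadiene).
Ring C has two sp³ carbons, so it is not fully conjugated — not aromatic (1,3-cyclohexadiene).
Aromatic: A. Total: 1.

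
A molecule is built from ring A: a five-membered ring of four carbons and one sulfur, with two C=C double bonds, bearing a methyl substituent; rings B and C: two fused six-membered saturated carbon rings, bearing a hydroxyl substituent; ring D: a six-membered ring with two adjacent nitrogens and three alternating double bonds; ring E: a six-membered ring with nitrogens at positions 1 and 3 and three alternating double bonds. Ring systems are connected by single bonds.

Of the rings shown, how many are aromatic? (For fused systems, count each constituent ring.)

3

Ring A is planar and fully conjugated; 2 ring double bonds (4 π electrons) plus a heteroatom lone pair (2) give 6 π electrons. 6 = 4(1)+2, so ring A is aromatic (thiophene).
Ring B has only sp³ atoms, so it is not fully conjugated — not aromatic (cyclohexane ring).
Ring C has only sp³ atoms, so it is not fully conjugated — not aromatic (cyclohexane ring).
Ring D is fully conjugated (every ring atom contributes a p orbital); 3 ring double bonds give 6 π electrons. 6 = 4(1)+2, so ring D is aromatic (pyridazine).
Ring E has a continuous p-orbital overlap around the ring; 3 ring double bonds give 6 π electrons. That satisfies 4n+2 with n=1, so ring E is aromatic (pyrimidine).
Aromatic: A, D, E. Total: 3.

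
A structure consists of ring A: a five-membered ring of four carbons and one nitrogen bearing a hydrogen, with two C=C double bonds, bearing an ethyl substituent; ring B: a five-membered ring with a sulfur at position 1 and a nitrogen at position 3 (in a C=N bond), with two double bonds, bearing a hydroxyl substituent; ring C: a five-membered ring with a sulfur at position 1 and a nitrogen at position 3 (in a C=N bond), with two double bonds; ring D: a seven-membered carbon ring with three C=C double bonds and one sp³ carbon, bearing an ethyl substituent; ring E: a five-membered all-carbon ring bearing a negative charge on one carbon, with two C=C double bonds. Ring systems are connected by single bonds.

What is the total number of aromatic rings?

Ring A is fully conjugated (every ring atom contributes a p orbital); 2 ring double bonds (4 π electrons) plus a heteroatom lone pair (2) give 6 π electrons. That satisfies 4n+2 with n=1, so ring A is aromatic (pyrrole).
Ring B is fully conjugated (every ring atom contributes a p orbital); 2 ring double bonds (4 π electrons) plus a heteroatom lone pair (2) give 6 π electrons. 6 = 4(1)+2, so ring B is aromatic (thiazole).
Ring C has a continuous p-orbital overlap around the ring; 2 ring double bonds (4 π electrons) plus a heteroatom lone pair (2) give 6 π electrons. That satisfies 4n+2 with n=1, so ring C is aromatic (thiazole).
Ring D has one sp³ carbon, so it is not fully conjugated — not aromatic (cycloheptatriene).
Ring E has a continuous p-orbital overlap around the ring; 2 ring double bonds (4 π electrons) plus the carbanion lone pair (2) give 6 π electrons. Since 6 = 4n+2 (n=1), ring E is aromatic (cyclopentadienyl anion).
Aromatic: A, B, C, E. Total: 4.

4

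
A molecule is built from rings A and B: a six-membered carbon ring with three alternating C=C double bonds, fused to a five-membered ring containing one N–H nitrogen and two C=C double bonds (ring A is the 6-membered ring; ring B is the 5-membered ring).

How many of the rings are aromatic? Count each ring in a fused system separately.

Rings A and B form a fused bicyclic system (with one N–H) with 9 sp² atoms and 10 π electrons from ring double bonds plus a heteroatom lone pair. 10 = 4(2)+2, so the system is aromatic and both rings count as aromatic (indole).
Aromatic: A, B. Total: 2.

2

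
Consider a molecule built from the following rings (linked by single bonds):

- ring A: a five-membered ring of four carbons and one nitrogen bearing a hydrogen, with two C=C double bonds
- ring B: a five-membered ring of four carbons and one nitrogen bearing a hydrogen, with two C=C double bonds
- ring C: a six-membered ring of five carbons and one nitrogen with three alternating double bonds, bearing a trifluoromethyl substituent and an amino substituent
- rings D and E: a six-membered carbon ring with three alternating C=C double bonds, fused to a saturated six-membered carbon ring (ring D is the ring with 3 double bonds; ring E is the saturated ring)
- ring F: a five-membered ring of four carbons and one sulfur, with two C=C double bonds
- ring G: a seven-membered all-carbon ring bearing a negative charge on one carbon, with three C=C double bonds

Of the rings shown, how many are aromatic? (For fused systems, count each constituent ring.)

5

Ring A is planar and fully conjugated; 2 ring double bonds (4 π electrons) plus a heteroatom lone pair (2) give 6 π electrons. That satisfies 4n+2 with n=1, so ring A is aromatic (pyrrole).
Ring B is planar and fully conjugated; 2 ring double bonds (4 π electrons) plus a heteroatom lone pair (2) give 6 π electrons. 6 = 4(1)+2, so ring B is aromatic (pyrrole).
Ring C is planar and fully conjugated; 3 ring double bonds give 6 π electrons. Since 6 = 4n+2 (n=1), ring C is aromatic (pyridine).
Ring D is fully conjugated (every ring atom contributes a p orbital); 3 ring double bonds give 6 π electrons. That satisfies 4n+2 with n=1, so ring D is aromatic (benzene ring).
Ring E has four sp³ carbons, so it is not fully conjugated — not aromatic (cyclohexane ring).
Ring F has a continuous p-orbital overlap around the ring; 2 ring double bonds (4 π electrons) plus a heteroatom lone pair (2) give 6 π electrons. That satisfies 4n+2 with n=1, so ring F is aromatic (thiophene).
Ring G has only sp² ring atoms; a planar conformation would have a fully conjugated π system of 8 electrons. But 8 = 4(2), which is 4n not 4n+2, so ring G is not aromatic (cycloheptatrienyl anion).
Aromatic: A, B, C, D, F. Total: 5.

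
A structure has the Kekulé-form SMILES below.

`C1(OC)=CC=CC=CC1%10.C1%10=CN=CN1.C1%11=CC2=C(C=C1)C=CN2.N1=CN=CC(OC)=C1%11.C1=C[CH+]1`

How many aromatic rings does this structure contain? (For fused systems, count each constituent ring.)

The SMILES encodes a seven-membered carbon ring with three C=C double bonds and one sp³ carbon; a five-membered ring with nitrogens at positions 1 and 3 (one bearing H, one in a C=N bond) and two double bonds; a six-membered carbon ring with three alternating C=C double bonds, fused to a five-membered ring containing one N–H nitrogen and two C=C double bonds; a six-membered ring with nitrogens at positions 1 and 3 and three alternating double bonds; a three-membered all-carbon ring bearing a positive charge on one carbon, with one C=C double bond.
The 7-membered ring has one sp³ carbon, so it is not fully conjugated — not aromatic (cycloheptatriene).
The 5-membered ring with two nitrogens (one N–H, one =N–) has a continuous p-orbital overlap around the ring; 2 ring double bonds (4 π electrons) plus a heteroatom lone pair (2) give 6 π electrons. Since 6 = 4n+2 (n=1), it is aromatic (imidazole).
The fused 6/5-membered bicyclic (with one N–H) is a single π system with 9 sp² atoms and 10 π electrons from ring double bonds plus a heteroatom lone pair. 10 = 4(2)+2, so the system is aromatic and both rings count as aromatic (indole).
The 6-membered ring with two nitrogens (1,3) is fully conjugated (every ring atom contributes a p orbital); 3 ring double bonds give 6 π electrons. 6 = 4(1)+2, so it is aromatic (pyrimidine).
The 3-membered ring is fully conjugated (every ring atom contributes a p orbital); 1 ring double bond (2 π electrons) plus the carbocation's empty p orbital (0, but keeps the ring conjugated) give 2 π electrons. That satisfies 4n+2 with n=0, so it is aromatic (cyclopropenyl cation).
5 of the 6 rings are aromatic. Total: 5.

5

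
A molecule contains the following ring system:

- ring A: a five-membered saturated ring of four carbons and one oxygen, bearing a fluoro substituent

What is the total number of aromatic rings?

0

Ring A has only sp³ atoms, so it is not fully conjugated — not aromatic (tetrahydrofuran).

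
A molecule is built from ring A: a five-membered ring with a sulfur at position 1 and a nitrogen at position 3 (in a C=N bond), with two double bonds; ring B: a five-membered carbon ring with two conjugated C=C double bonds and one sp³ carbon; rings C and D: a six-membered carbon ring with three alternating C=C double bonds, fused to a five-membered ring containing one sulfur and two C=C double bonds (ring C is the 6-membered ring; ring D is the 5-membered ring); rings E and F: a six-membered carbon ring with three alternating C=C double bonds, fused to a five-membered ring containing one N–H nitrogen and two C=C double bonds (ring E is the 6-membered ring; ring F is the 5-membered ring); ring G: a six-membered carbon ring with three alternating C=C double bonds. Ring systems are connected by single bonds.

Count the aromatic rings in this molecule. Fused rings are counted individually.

Ring A is planar and fully conjugated; 2 ring double bonds (4 π electrons) plus a heteroatom lone pair (2) give 6 π electrons. That satisfies 4n+2 with n=1, so ring A is aromatic (thiazole).
Ring B has one sp³ carbon, so it is not fully conjugated — not aromatic (cyclopentadiene).
Rings C and D form a fused bicyclic system (with one sulfur) with 9 sp² atoms and 10 π electrons from ring double bonds plus a heteroatom lone pair. 10 = 4(2)+2, so the system is aromatic and both rings count as aromatic (benzothiophene).
Rings E and F form a fused bicyclic system (with one N–H) with 9 sp² atoms and 10 π electrons from ring double bonds plus a heteroatom lone pair. 10 = 4(2)+2, so the system is aromatic and both rings count as aromatic (indole).
Ring G is planar and fully conjugated; 3 ring double bonds give 6 π electrons. Since 6 = 4n+2 (n=1), ring G is aromatic (benzene).
Aromatic: A, C, D, E, F, G. Total: 6.

6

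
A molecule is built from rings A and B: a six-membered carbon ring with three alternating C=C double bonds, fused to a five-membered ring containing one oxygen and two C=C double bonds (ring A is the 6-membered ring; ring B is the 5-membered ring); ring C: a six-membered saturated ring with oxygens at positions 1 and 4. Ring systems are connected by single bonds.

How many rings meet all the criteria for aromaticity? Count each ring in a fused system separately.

2

Rings A and B form a fused bicyclic system (with one oxygen) with 9 sp² atoms and 10 π electrons from ring double bonds plus a heteroatom lone pair. 10 = 4(2)+2, so the system is aromatic and both rings count as aromatic (benzofuran).
Ring C has only sp³ atoms, so it is not fully conjugated — not aromatic (1,4-dioxane).
Aromatic: A, B. Total: 2.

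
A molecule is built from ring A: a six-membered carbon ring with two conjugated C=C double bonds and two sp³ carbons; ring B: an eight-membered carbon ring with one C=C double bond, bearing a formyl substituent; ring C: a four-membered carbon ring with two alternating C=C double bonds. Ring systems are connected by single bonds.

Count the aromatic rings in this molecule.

0

Ring A has two sp³ carbons, so it is not fully conjugated — not aromatic (1,3-cyclohexadiene).
Ring B has six sp³ carbons, so it is not fully conjugated — not aromatic (cyclooctene).
Ring C has only sp² ring atoms; a planar conformation would have a fully conjugated π system of 4 electrons. But 4 = 4(1), which is 4n not 4n+2, so ring C is not aromatic (cyclobutadiene) — cyclobutadiene is antiaromatic and distorts to a rectangle.
No ring is aromatic. Total: 0.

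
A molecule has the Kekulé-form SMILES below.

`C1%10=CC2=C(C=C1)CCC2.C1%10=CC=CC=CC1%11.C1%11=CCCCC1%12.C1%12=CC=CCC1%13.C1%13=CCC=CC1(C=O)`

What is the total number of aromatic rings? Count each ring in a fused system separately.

The SMILES encodes a six-membered carbon ring with three alternating C=C double bonds, fused to a saturated five-membered carbon ring; a seven-membered carbon ring with three C=C double bonds and one sp³ carbon; a six-membered carbon ring with one C=C double bond; a six-membered carbon ring with two conjugated C=C double bonds and two sp³ carbons; a six-membered carbon ring with two isolated C=C double bonds and two sp³ carbons.
The 6-membered ring has a continuous p-orbital overlap around the ring; 3 ring double bonds give 6 π electrons. That satisfies 4n+2 with n=1, so it is aromatic (benzene ring).
The 5-membered ring has three sp³ carbons, so it is not fully conjugated — not aromatic (cyclopentane ring).
The 7-membered ring has one sp³ carbon, so it is not fully conjugated — not aromatic (cycloheptatriene).
The second 6-membered ring has four sp³ carbons, so it is not fully conjugated — not aromatic (cyclohexene).
The third 6-membered ring has two sp³ carbons, so it is not fully conjugated — not aromatic (1,3-cyclohexadiene).
The fourth 6-membered ring has two sp³ carbons, so it is not fully conjugated — not aromatic (1,4-cyclohexadiene).
1 of the 6 rings is aromatic. Total: 1.

1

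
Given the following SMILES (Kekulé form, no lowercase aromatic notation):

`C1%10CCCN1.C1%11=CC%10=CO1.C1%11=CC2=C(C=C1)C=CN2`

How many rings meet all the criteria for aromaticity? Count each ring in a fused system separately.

The SMILES encodes a five-membered saturated ring of four carbons and one N–H nitrogen; a five-membered ring of four carbons and one oxygen, with two C=C double bonds; a six-membered carbon ring with three alternating C=C double bonds, fused to a five-membered ring containing one N–H nitrogen and two C=C double bonds.
The 5-membered ring with one N–H has only sp³ atoms, so it is not fully conjugated — not aromatic (pyrrolidine).
The 5-membered ring with one oxygen is planar and fully conjugated; 2 ring double bonds (4 π electrons) plus a heteroatom lone pair (2) give 6 π electrons. Since 6 = 4n+2 (n=1), it is aromatic (furan).
The fused 6/5-membered bicyclic (with one N–H) is a single π system with 9 sp² atoms and 10 π electrons from ring double bonds plus a heteroatom lone pair. 10 = 4(2)+2, so the system is aromatic and both rings count as aromatic (indole).
3 of the 4 rings are aromatic. Total: 3.

3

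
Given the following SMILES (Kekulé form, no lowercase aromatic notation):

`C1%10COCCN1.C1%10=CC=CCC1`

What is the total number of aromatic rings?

0

The SMILES encodes a six-membered saturated ring with an oxygen and an N–H nitrogen at positions 1 and 4; a six-membered carbon ring with two conjugated C=C double bonds and two sp³ carbons.
The 6-membered ring with one oxygen and one N–H (1,4) has only sp³ atoms, so it is not fully conjugated — not aromatic (morpholine).
The 6-membered ring has two sp³ carbons, so it is not fully conjugated — not aromatic (1,3-cyclohexadiene).
None of the rings are aromatic. Total: 0.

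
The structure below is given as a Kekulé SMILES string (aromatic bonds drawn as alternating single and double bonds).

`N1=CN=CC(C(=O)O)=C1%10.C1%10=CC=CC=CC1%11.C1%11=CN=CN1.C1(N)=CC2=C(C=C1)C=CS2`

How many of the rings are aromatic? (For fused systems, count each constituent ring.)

4

The SMILES encodes a six-membered ring with nitrogens at positions 1 and 3 and three alternating double bonds; a seven-membered carbon ring with three C=C double bonds and one sp³ carbon; a five-membered ring with nitrogens at positions 1 and 3 (one bearing H, one in a C=N bond) and two double bonds; a six-membered carbon ring with three alternating C=C double bonds, fused to a five-membered ring containing one sulfur and two C=C double bonds.
The 6-membered ring with two nitrogens (1,3) is planar and fully conjugated; 3 ring double bonds give 6 π electrons. That satisfies 4n+2 with n=1, so it is aromatic (pyrimidine).
The 7-membered ring has one sp³ carbon, so it is not fully conjugated — not aromatic (cycloheptatriene).
The 5-membered ring with two nitrogens (one N–H, one =N–) has a continuous p-orbital overlap around the ring; 2 ring double bonds (4 π electrons) plus a heteroatom lone pair (2) give 6 π electrons. 6 = 4(1)+2, so it is aromatic (imidazole).
The fused 6/5-membered bicyclic (with one sulfur) is a single π system with 9 sp² atoms and 10 π electrons from ring double bonds plus a heteroatom lone pair. 10 = 4(2)+2, so the system is aromatic and both rings count as aromatic (benzothiophene).
4 of the 5 rings are aromatic. Total: 4.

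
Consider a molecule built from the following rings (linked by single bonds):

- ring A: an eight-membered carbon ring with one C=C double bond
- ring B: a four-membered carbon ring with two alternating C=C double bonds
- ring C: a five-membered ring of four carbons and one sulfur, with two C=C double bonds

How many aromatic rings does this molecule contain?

1

Ring A has six sp³ carbons, so it is not fully conjugated — not aromatic (cyclooctene).
Ring B has only sp² ring atoms; a planar conformation would have a fully conjugated π system of 4 electrons. But 4 = 4(1), which is 4n not 4n+2, so ring B is not aromatic (cyclobutadiene) — cyclobutadiene is antiaromatic and distorts to a rectangle.
Ring C has a continuous p-orbital overlap around the ring; 2 ring double bonds (4 π electrons) plus a heteroatom lone pair (2) give 6 π electrons. That satisfies 4n+2 with n=1, so ring C is aromatic (thiophene).
Aromatic: C. Total: 1.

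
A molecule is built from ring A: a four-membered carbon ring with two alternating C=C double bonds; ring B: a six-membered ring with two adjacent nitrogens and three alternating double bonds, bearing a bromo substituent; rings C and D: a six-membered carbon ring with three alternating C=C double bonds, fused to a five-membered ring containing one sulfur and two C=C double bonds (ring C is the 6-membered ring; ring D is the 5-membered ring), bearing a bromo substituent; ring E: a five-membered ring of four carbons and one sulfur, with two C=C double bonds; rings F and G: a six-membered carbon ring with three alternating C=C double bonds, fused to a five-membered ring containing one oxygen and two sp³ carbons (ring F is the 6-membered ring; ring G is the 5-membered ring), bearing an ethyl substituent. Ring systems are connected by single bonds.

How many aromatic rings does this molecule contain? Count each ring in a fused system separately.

Ring A has only sp² ring atoms; a planar conformation would have a fully conjugated π system of 4 electrons. But 4 = 4(1), which is 4n not 4n+2, so ring A is not aromatic (cyclobutadiene) — cyclobutadiene is antiaromatic and distorts to a rectangle.
Ring B is fully conjugated (every ring atom contributes a p orbital); 3 ring double bonds give 6 π electrons. 6 = 4(1)+2, so ring B is aromatic (pyridazine).
Rings C and D form a fused bicyclic system (with one sulfur) with 9 sp² atoms and 10 π electrons from ring double bonds plus a heteroatom lone pair. 10 = 4(2)+2, so the system is aromatic and both rings count as aromatic (benzothiophene).
Ring E has a continuous p-orbital overlap around the ring; 2 ring double bonds (4 π electrons) plus a heteroatom lone pair (2) give 6 π electrons. Since 6 = 4n+2 (n=1), ring E is aromatic (thiophene).
Ring F is planar and fully conjugated; 3 ring double bonds give 6 π electrons. Since 6 = 4n+2 (n=1), ring F is aromatic (benzene ring).
Ring G has two sp³ carbons, so it is not fully conjugated — not aromatic (oxolane ring).
Aromatic: B, C, D, E, F. Total: 5.

5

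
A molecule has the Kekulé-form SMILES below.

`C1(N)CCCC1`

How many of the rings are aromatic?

The SMILES encodes a five-membered saturated carbon ring.
The 5-membered ring has only sp³ atoms, so it is not fully conjugated — not aromatic (cyclopentane).

0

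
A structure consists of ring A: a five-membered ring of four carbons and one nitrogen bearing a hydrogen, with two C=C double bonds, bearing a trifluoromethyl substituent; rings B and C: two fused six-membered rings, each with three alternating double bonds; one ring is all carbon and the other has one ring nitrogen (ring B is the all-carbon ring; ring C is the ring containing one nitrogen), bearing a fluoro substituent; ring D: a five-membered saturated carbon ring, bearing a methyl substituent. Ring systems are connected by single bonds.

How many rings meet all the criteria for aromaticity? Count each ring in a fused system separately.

3

Ring A is fully conjugated (every ring atom contributes a p orbital); 2 ring double bonds (4 π electrons) plus a heteroatom lone pair (2) give 6 π electrons. Since 6 = 4n+2 (n=1), ring A is aromatic (pyrrole).
Rings B and C form a fused bicyclic system (with one nitrogen) with 10 sp² atoms and 10 π electrons from ring double bonds. 10 = 4(2)+2, so the system is aromatic and both rings count as aromatic (quinoline).
Ring D has only sp³ atoms, so it is not fully conjugated — not aromatic (cyclopentane).
Aromatic: A, B, C. Total: 3.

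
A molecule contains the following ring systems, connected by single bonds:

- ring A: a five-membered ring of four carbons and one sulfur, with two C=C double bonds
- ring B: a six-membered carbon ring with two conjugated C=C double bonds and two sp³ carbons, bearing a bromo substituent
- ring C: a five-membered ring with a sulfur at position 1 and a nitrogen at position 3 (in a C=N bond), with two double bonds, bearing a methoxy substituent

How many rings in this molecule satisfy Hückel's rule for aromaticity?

Ring A is fully conjugated (every ring atom contributes a p orbital); 2 ring double bonds (4 π electrons) plus a heteroatom lone pair (2) give 6 π electrons. That satisfies 4n+2 with n=1, so ring A is aromatic (thiophene).
Ring B has two sp³ carbons, so it is not fully conjugated — not aromatic (1,3-cyclohexadiene).
Ring C has a continuous p-orbital overlap around the ring; 2 ring double bonds (4 π electrons) plus a heteroatom lone pair (2) give 6 π electrons. That satisfies 4n+2 with n=1, so ring C is aromatic (thiazole).
Aromatic: A, C. Total: 2.

2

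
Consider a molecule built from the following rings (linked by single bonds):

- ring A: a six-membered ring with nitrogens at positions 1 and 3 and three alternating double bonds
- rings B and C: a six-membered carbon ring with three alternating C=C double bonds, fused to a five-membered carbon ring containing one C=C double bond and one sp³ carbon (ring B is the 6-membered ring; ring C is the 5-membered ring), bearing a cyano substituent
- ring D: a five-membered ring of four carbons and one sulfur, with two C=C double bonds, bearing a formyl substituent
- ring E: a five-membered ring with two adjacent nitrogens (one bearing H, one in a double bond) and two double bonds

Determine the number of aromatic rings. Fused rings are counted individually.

Ring A has a continuous p-orbital overlap around the ring; 3 ring double bonds give 6 π electrons. 6 = 4(1)+2, so ring A is aromatic (pyrimidine).
Ring B is planar and fully conjugated; 3 ring double bonds give 6 π electrons. That satisfies 4n+2 with n=1, so ring B is aromatic (benzene ring).
Ring C has one sp³ carbon, so it is not fully conjugated — not aromatic (cyclopentene ring).
Ring D has a continuous p-orbital overlap around the ring; 2 ring double bonds (4 π electrons) plus a heteroatom lone pair (2) give 6 π electrons. 6 = 4(1)+2, so ring D is aromatic (thiophene).
Ring E has a continuous p-orbital overlap around the ring; 2 ring double bonds (4 π electrons) plus a heteroatom lone pair (2) give 6 π electrons. Since 6 = 4n+2 (n=1), ring E is aromatic (pyrazole).
Aromatic: A, B, D, E. Total: 4.

4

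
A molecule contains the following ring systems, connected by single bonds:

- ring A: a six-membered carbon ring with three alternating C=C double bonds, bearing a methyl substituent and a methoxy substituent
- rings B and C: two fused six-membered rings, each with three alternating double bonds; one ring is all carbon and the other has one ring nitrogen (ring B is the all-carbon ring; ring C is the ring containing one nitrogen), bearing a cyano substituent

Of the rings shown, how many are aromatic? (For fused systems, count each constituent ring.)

3

Ring A is planar and fully conjugated; 3 ring double bonds give 6 π electrons. Since 6 = 4n+2 (n=1), ring A is aromatic (benzene).
Rings B and C form a fused bicyclic system (with one nitrogen) with 10 sp² atoms and 10 π electrons from ring double bonds. 10 = 4(2)+2, so the system is aromatic and both rings count as aromatic (quinoline).
Aromatic: A, B, C. Total: 3.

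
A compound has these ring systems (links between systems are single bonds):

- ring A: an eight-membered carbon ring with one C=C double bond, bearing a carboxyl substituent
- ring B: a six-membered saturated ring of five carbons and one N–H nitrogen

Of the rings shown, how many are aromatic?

0

Ring A has six sp³ carbons, so it is not fully conjugated — not aromatic (cyclooctene).
Ring B has only sp³ atoms, so it is not fully conjugated — not aromatic (piperidine).
No ring is aromatic. Total: 0.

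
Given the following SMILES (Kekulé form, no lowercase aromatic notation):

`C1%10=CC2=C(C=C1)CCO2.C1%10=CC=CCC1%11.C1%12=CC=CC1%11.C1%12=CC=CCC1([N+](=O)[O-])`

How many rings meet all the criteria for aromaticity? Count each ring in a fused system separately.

1

The SMILES encodes a six-membered carbon ring with three alternating C=C double bonds, fused to a five-membered ring containing one oxygen and two sp³ carbons; a six-membered carbon ring with two conjugated C=C double bonds and two sp³ carbons; a five-membered carbon ring with two conjugated C=C double bonds and one sp³ carbon; a six-membered carbon ring with two conjugated C=C double bonds and two sp³ carbons.
The 6-membered ring has a continuous p-orbital overlap around the ring; 3 ring double bonds give 6 π electrons. 6 = 4(1)+2, so it is aromatic (benzene ring).
The 5-membered ring with one oxygen has two sp³ carbons, so it is not fully conjugated — not aromatic (oxolane ring).
The second 6-membered ring has two sp³ carbons, so it is not fully conjugated — not aromatic (1,3-cyclohexadiene).
The 5-membered ring has one sp³ carbon, so it is not fully conjugated — not aromatic (cyclopentadiene).
The third 6-membered ring has two sp³ carbons, so it is not fully conjugated — not aromatic (1,3-cyclohexadiene).
1 of the 5 rings is aromatic. Total: 1.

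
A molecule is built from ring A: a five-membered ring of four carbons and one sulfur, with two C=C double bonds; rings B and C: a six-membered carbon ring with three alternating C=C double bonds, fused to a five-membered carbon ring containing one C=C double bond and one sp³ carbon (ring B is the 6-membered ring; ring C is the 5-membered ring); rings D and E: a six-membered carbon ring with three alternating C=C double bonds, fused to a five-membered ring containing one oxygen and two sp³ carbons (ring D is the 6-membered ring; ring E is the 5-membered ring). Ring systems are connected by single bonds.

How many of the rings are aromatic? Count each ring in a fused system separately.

3

Ring A is fully conjugated (every ring atom contributes a p orbital); 2 ring double bonds (4 π electrons) plus a heteroatom lone pair (2) give 6 π electrons. That satisfies 4n+2 with n=1, so ring A is aromatic (thiophene).
Ring B has a continuous p-orbital overlap around the ring; 3 ring double bonds give 6 π electrons. 6 = 4(1)+2, so ring B is aromatic (benzene ring).
Ring C has one sp³ carbon, so it is not fully conjugated — not aromatic (cyclopentene ring).
Ring D has a continuous p-orbital overlap around the ring; 3 ring double bonds give 6 π electrons. 6 = 4(1)+2, so ring D is aromatic (benzene ring).
Ring E has two sp³ carbons, so it is not fully conjugated — not aromatic (oxolane ring).
Aromatic: A, B, D. Total: 3.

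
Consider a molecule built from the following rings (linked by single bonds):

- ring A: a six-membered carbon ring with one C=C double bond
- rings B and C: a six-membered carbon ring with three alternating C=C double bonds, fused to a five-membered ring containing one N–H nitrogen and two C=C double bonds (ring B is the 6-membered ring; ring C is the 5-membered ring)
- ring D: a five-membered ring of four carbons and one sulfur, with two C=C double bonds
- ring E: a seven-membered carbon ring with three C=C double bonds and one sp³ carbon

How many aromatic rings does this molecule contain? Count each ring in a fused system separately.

Ring A has four sp³ carbons, so it is not fully conjugated — not aromatic (cyclohexene).
Rings B and C form a fused bicyclic system (with one N–H) with 9 sp² atoms and 10 π electrons from ring double bonds plus a heteroatom lone pair. 10 = 4(2)+2, so the system is aromatic and both rings count as aromatic (indole).
Ring D has a continuous p-orbital overlap around the ring; 2 ring double bonds (4 π electrons) plus a heteroatom lone pair (2) give 6 π electrons. That satisfies 4n+2 with n=1, so ring D is aromatic (thiophene).
Ring E has one sp³ carbon, so it is not fully conjugated — not aromatic (cycloheptatriene).
Aromatic: B, C, D. Total: 3.

3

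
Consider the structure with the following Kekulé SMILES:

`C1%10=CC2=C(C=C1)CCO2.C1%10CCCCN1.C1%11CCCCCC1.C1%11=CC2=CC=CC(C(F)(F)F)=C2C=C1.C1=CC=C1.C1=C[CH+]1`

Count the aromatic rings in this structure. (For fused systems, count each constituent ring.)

The SMILES encodes a six-membered carbon ring with three alternating C=C double bonds, fused to a five-membered ring containing one oxygen and two sp³ carbons; a six-membered saturated ring of five carbons and one N–H nitrogen; a seven-membered saturated carbon ring; two fused six-membered carbon rings, each with three alternating C=C double bonds; a four-membered carbon ring with two alternating C=C double bonds; a three-membered all-carbon ring bearing a positive charge on one carbon, with one C=C double bond.
The 6-membered ring is fully conjugated (every ring atom contributes a p orbital); 3 ring double bonds give 6 π electrons. That satisfies 4n+2 with n=1, so it is aromatic (benzene ring).
The 5-membered ring with one oxygen has two sp³ carbons, so it is not fully conjugated — not aromatic (oxolane ring).
The 6-membered ring with one N–H has only sp³ atoms, so it is not fully conjugated — not aromatic (piperidine).
The 7-membered ring has only sp³ atoms, so it is not fully conjugated — not aromatic (cycloheptane).
The fused 6/6-membered bicyclic is a single π system with 10 sp² atoms and 10 π electrons from ring double bonds. 10 = 4(2)+2, so the system is aromatic and both rings count as aromatic (naphthalene).
The 4-membered ring has only sp² ring atoms; a planar conformation would have a fully conjugated π system of 4 electrons. But 4 = 4(1), which is 4n not 4n+2, so it is not aromatic (cyclobutadiene) — cyclobutadiene is antiaromatic and distorts to a rectangle.
The 3-membered ring is fully conjugated (every ring atom contributes a p orbital); 1 ring double bond (2 π electrons) plus the carbocation's empty p orbital (0, but keeps the ring conjugated) give 2 π electrons. 2 = 4(0)+2, so it is aromatic (cyclopropenyl cation).
4 of the 8 rings are aromatic. Total: 4.

4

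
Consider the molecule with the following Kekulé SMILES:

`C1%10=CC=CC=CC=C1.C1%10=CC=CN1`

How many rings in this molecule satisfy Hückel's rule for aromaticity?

The SMILES encodes an eight-membered carbon ring with four alternating C=C double bonds; a five-membered ring of four carbons and one nitrogen bearing a hydrogen, with two C=C double bonds.
The 8-membered ring has only sp² ring atoms; a planar conformation would have a fully conjugated π system of 8 electrons. But 8 = 4(2), which is 4n not 4n+2, so it is not aromatic (cyclooctatetraene) — cyclooctatetraene distorts into a non-planar tub to avoid antiaromaticity.
The 5-membered ring with one N–H has a continuous p-orbital overlap around the ring; 2 ring double bonds (4 π electrons) plus a heteroatom lone pair (2) give 6 π electrons. 6 = 4(1)+2, so it is aromatic (pyrrole).
1 of the 2 rings is aromatic. Total: 1.

1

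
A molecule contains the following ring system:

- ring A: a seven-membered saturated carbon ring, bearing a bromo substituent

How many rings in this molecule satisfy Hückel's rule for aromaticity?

Ring A has only sp³ atoms, so it is not fully conjugated — not aromatic (cycloheptane).

0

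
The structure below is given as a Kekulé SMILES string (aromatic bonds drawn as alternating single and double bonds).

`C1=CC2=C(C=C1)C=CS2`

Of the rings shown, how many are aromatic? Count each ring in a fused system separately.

The SMILES encodes a six-membered carbon ring with three alternating C=C double bonds, fused to a five-membered ring containing one sulfur and two C=C double bonds.
The fused 6/5-membered bicyclic (with one sulfur) is a single π system with 9 sp² atoms and 10 π electrons from ring double bonds plus a heteroatom lone pair. 10 = 4(2)+2, so the system is aromatic and both rings count as aromatic (benzothiophene).
2 of the 2 rings are aromatic. Total: 2.

2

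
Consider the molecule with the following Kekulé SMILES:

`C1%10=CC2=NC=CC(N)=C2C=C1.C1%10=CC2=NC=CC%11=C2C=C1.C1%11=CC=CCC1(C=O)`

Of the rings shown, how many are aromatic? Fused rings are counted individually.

The SMILES encodes two fused six-membered rings, each with three alternating double bonds; one ring is all carbon and the other has one ring nitrogen; two fused six-membered rings, each with three alternating double bonds; one ring is all carbon and the other has one ring nitrogen; a six-membered carbon ring with two conjugated C=C double bonds and two sp³ carbons.
The fused 6/6-membered bicyclic (with one nitrogen) is a single π system with 10 sp² atoms and 10 π electrons from ring double bonds. 10 = 4(2)+2, so the system is aromatic and both rings count as aromatic (quinoline).
The fused 6/6-membered bicyclic (with one nitrogen) is a single π system with 10 sp² atoms and 10 π electrons from ring double bonds. 10 = 4(2)+2, so the system is aromatic and both rings count as aromatic (quinoline).
The 6-membered ring has two sp³ carbons, so it is not fully conjugated — not aromatic (1,3-cyclohexadiene).
4 of the 5 rings are aromatic. Total: 4.

4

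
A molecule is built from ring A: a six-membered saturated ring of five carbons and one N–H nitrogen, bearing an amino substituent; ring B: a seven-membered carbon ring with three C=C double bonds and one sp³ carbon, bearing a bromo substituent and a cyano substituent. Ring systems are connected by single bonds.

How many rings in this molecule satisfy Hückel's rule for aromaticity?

Ring A has only sp³ atoms, so it is not fully conjugated — not aromatic (piperidine).
Ring B has one sp³ carbon, so it is not fully conjugated — not aromatic (cycloheptatriene).
No ring is aromatic. Total: 0.

0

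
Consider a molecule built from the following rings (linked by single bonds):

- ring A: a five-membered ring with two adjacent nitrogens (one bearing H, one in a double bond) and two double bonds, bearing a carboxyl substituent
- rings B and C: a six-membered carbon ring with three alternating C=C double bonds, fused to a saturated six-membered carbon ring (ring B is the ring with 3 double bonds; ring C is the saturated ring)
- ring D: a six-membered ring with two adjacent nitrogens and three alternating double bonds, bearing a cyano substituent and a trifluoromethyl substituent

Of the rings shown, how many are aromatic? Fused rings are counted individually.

3

Ring A is planar and fully conjugated; 2 ring double bonds (4 π electrons) plus a heteroatom lone pair (2) give 6 π electrons. Since 6 = 4n+2 (n=1), ring A is aromatic (pyrazole).
Ring B has a continuous p-orbital overlap around the ring; 3 ring double bonds give 6 π electrons. That satisfies 4n+2 with n=1, so ring B is aromatic (benzene ring).
Ring C has four sp³ carbons, so it is not fully conjugated — not aromatic (cyclohexane ring).
Ring D is fully conjugated (every ring atom contributes a p orbital); 3 ring double bonds give 6 π electrons. Since 6 = 4n+2 (n=1), ring D is aromatic (pyridazine).
Aromatic: A, B, D. Total: 3.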